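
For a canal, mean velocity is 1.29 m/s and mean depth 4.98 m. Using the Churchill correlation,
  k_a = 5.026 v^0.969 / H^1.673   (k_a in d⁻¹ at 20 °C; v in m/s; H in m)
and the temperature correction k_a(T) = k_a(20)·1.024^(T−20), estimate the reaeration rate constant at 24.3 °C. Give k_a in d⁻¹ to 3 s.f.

k_a(20) = 5.026 × 1.29^0.969 / 4.98^1.673 = 5.026 × 1.280 / 14.67 = 0.4384 d⁻¹.
k_a(24.3) = 0.4384 × 1.024^(24.3−20) = 0.4384 × 1.107 = 0.4855 d⁻¹.

k_a ≈ 0.486 d⁻¹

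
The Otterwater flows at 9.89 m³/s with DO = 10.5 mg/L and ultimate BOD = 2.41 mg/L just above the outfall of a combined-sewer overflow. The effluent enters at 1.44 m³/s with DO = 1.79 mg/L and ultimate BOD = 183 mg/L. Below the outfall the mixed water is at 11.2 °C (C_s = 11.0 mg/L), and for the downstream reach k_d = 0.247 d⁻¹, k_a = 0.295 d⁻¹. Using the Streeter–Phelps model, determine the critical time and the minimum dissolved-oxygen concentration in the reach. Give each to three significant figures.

t_c ≈ 3.44 d; minimum DO ≈ 1.92 mg/L

Mixed DO = (9.89×10.5 + 1.44×1.79)/(9.89+1.44) = 106.4/11.33 = 9.393 mg/L.
Mixed L₀ = (9.89×2.41 + 1.44×183)/(11.33) = 287.4/11.33 = 25.36 mg/L.
Initial deficit D₀ = C_s − DO₀ = 11.0 − 9.393 = 1.607 mg/L.
t_c = (1/0.04800) ln[(0.295/0.247)(1 − 1.607×0.04800/(0.247×25.36))] = 20.83 × ln(1.180) = 3.442 d.
D_c = (0.247/0.295) × 25.36 × e^(−0.247×3.442) = 0.8373 × 25.36 × 0.4274 = 9.076 mg/L.
Minimum DO = 11.0 − 9.076 = 1.924 mg/L.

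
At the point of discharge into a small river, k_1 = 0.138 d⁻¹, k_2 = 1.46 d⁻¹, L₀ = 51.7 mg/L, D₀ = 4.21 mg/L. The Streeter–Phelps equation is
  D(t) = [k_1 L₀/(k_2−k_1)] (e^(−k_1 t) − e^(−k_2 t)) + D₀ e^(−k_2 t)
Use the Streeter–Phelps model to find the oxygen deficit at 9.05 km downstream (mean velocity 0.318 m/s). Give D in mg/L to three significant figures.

D ≈ 4.42 mg/L

Travel time t = x/v = 9.05 km / (0.318 m/s) = 9050 m / 0.318 m/s = 28460 s = 0.3294 d.
k_1 L₀/(k_2−k_1) = 0.138×51.7/(1.46−0.138) = 7.135/1.322 = 5.397 mg/L.
e^(−k_1 t) = e^(−0.138×0.3294) = 0.9556; e^(−k_2 t) = e^(−1.46×0.3294) = 0.6182.
D = 5.397 × (0.9556 − 0.6182) + 4.21 × 0.6182 = 1.821 + 2.603 = 4.423 mg/L.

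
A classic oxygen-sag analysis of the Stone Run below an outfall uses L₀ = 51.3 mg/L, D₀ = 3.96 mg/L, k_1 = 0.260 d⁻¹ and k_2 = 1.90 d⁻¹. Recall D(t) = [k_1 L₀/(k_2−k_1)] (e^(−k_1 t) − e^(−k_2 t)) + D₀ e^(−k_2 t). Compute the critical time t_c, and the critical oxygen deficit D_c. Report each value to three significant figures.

t_c = [1/(k_2−k_1)] ln[(k_2/k_1)(1 − D₀(k_2−k_1)/(k_1 L₀))]
= [1/(1.90−0.260)] ln[(1.90/0.260)(1 − 3.96×1.640/(0.260×51.3))]
= (1/1.640) ln[7.308 × 0.5131] = 0.6098 × ln(3.750) = 0.6098 × 1.322 = 0.8059 d.
D_c = (k_1/k_2) L₀ e^(−k_1 t_c) = (0.260/1.90) × 51.3 × e^(−0.260×0.8059) = 0.1368 × 51.3 × 0.8110 = 5.693 mg/L.

t_c ≈ 0.806 d; D_c ≈ 5.69 mg/L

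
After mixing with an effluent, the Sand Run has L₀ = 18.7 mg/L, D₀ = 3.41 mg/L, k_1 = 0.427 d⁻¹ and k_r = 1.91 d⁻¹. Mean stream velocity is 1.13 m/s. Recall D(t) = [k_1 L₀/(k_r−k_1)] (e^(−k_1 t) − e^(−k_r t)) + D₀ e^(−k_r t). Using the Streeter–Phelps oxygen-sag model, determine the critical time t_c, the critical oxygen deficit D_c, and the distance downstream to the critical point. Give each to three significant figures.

t_c ≈ 0.334 d; D_c ≈ 3.63 mg/L; x_c ≈ 32.6 km

With k_r/k_1 = 4.473 and 1 − D₀(k_r−k_1)/(k_1 L₀) = 0.3667,
t_c = ln(4.473 × 0.3667) / (1.91 − 0.427) = ln(1.640) / 1.483 = 0.4948/1.483 = 0.3336 d.
D_c = (k_1/k_r) L₀ e^(−k_1 t_c) = (0.427/1.91) × 18.7 × e^(−0.427×0.3336) = 0.2236 × 18.7 × 0.8672 = 3.625 mg/L.
x_c = v t_c = 1.13 m/s × 0.3336 d × 86400 s/d = 32570 m ≈ 32.6 km.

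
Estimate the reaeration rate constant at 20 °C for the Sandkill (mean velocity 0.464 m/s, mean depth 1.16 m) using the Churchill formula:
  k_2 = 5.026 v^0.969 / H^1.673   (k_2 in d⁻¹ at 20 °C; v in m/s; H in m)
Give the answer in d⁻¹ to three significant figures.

k_2 = 5.026 × 0.464^0.969 / 1.16^1.673 = 5.026 × 0.4752 / 1.282 = 1.863 d⁻¹.

k_2 ≈ 1.86 d⁻¹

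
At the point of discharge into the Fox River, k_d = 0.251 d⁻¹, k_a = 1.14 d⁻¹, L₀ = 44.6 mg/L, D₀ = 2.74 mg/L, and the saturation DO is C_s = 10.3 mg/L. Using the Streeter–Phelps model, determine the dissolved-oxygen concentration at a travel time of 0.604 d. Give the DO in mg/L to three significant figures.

DO ≈ 4.43 mg/L

k_d L₀/(k_a−k_d) = 0.251×44.6/(1.14−0.251) = 11.19/0.8890 = 12.59 mg/L.
e^(−k_d t) = e^(−0.251×0.6040) = 0.8593; e^(−k_a t) = e^(−1.14×0.6040) = 0.5023.
D = 12.59 × (0.8593 − 0.5023) + 2.74 × 0.5023 = 4.496 + 1.376 = 5.872 mg/L.
DO = C_s − D = 10.3 − 5.872 = 4.428 mg/L.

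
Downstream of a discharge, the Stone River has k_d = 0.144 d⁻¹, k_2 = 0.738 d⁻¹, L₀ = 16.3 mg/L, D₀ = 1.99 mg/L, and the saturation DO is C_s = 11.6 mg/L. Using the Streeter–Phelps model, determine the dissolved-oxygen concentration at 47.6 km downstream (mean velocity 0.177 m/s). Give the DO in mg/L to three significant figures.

DO ≈ 9.27 mg/L

Travel time t = x/v = 47.6 km / (0.177 m/s) = 47600 m / 0.177 m/s = 268900 s = 3.113 d.
k_d L₀/(k_2−k_d) = 0.144×16.3/(0.738−0.144) = 2.347/0.5940 = 3.952 mg/L.
e^(−k_d t) = e^(−0.144×3.113) = 0.6388; e^(−k_2 t) = e^(−0.738×3.113) = 0.1006.
D = 3.952 × (0.6388 − 0.1006) + 1.99 × 0.1006 = 2.127 + 0.2001 = 2.327 mg/L.
DO = C_s − D = 11.6 − 2.327 = 9.273 mg/L.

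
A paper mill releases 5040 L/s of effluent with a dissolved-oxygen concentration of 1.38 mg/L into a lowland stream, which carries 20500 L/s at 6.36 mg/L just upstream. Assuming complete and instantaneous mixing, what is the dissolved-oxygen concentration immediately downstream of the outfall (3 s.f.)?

Flow-weighted mixing: C = (Q_r C_r + Q_w C_w)/(Q_r + Q_w)
= (20500×6.36 + 5040×1.38)/(20500 + 5040) = 137300/25540 = 5.377 mg/L.

5.38 mg/L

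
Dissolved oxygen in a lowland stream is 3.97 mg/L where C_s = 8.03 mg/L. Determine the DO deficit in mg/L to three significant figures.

D = C_s − C = 8.03 − 3.97 = 4.06 mg/L.

D ≈ 4.06 mg/L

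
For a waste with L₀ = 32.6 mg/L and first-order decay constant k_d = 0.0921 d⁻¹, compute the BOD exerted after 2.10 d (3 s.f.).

y ≈ 5.73 mg/L

y_t = L₀(1 − e^(−k_d t)) = 32.6 × (1 − e^(−0.0921×2.10))
= 32.6 × (1 − 0.8241) = 32.6 × 0.1759 = 5.733 mg/L.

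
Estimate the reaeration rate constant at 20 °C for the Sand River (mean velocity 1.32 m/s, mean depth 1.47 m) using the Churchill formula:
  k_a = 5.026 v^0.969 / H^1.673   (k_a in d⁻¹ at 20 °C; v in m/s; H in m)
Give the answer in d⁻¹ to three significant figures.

k_a = 5.026 × 1.32^0.969 / 1.47^1.673 = 5.026 × 1.309 / 1.905 = 3.453 d⁻¹.

k_a ≈ 3.45 d⁻¹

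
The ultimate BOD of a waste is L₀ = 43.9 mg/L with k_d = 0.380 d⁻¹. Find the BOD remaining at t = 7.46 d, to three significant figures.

L_t = L₀ e^(−k_d t) = 43.9 × e^(−0.380×7.46) = 43.9 × 0.05873 = 2.578 mg/L.

L ≈ 2.58 mg/L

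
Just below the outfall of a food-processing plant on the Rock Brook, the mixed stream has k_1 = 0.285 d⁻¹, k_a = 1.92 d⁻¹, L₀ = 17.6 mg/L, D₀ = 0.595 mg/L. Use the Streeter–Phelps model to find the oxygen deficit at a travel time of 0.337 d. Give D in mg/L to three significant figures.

k_1 L₀/(k_a−k_1) = 0.285×17.6/(1.92−0.285) = 5.016/1.635 = 3.068 mg/L.
e^(−k_1 t) = e^(−0.285×0.3370) = 0.9084; e^(−k_a t) = e^(−1.92×0.3370) = 0.5236.
D = 3.068 × (0.9084 − 0.5236) + 0.595 × 0.5236 = 1.181 + 0.3115 = 1.492 mg/L.

D ≈ 1.49 mg/L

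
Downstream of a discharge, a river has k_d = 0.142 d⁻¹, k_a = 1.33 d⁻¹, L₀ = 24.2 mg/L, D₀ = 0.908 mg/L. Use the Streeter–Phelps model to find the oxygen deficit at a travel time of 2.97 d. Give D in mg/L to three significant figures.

D ≈ 1.86 mg/L

k_d L₀/(k_a−k_d) = 0.142×24.2/(1.33−0.142) = 3.436/1.188 = 2.893 mg/L.
e^(−k_d t) = e^(−0.142×2.970) = 0.6559; e^(−k_a t) = e^(−1.33×2.970) = 0.01925.
D = 2.893 × (0.6559 − 0.01925) + 0.908 × 0.01925 = 1.842 + 0.01748 = 1.859 mg/L.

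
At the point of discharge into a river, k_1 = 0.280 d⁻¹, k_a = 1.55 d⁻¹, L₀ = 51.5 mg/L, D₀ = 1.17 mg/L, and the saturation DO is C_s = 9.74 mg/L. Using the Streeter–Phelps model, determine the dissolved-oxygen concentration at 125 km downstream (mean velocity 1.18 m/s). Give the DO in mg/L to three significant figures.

DO ≈ 3.21 mg/L

Travel time t = x/v = 125 km / (1.18 m/s) = 125000 m / 1.18 m/s = 105900 s = 1.226 d.
k_1 L₀/(k_a−k_1) = 0.280×51.5/(1.55−0.280) = 14.42/1.270 = 11.35 mg/L.
e^(−k_1 t) = e^(−0.280×1.226) = 0.7094; e^(−k_a t) = e^(−1.55×1.226) = 0.1495.
D = 11.35 × (0.7094 − 0.1495) + 1.17 × 0.1495 = 6.357 + 0.1749 = 6.532 mg/L.
DO = C_s − D = 9.74 − 6.532 = 3.208 mg/L.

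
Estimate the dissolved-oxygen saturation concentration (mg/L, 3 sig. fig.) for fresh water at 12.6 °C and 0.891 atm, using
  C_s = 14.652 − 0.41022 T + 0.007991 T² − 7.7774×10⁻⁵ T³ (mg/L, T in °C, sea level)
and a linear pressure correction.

At sea level: C_s = 14.652 − 0.41022×12.6 + 0.007991×12.6² − 7.7774×10⁻⁵×12.6³ = 10.60 mg/L.
Pressure correction: C_s' = 10.60 × 0.891 = 9.441 mg/L.

C_s ≈ 9.44 mg/L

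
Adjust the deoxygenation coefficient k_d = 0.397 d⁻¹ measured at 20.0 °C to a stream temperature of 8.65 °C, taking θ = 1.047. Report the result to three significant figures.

k_d ≈ 0.236 d⁻¹

k_d(T₂) = k_d(T₁) · θ^(T₂−T₁) = 0.397 × 1.047^(8.65−20.0)
= 0.397 × 1.047^-11.3 = 0.397 × 0.5938 = 0.2357 d⁻¹.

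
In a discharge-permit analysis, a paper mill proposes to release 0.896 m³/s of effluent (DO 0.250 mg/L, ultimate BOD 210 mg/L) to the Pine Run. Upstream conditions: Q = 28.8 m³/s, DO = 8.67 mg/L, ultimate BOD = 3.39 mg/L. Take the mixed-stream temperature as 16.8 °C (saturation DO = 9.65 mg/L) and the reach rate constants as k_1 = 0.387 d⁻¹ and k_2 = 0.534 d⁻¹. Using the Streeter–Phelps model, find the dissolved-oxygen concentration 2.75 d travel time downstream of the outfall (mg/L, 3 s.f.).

DO ≈ 6.46 mg/L

Mixed DO = (28.8×8.67 + 0.896×0.250)/(28.8+0.896) = 249.9/29.70 = 8.416 mg/L.
Mixed L₀ = (28.8×3.39 + 0.896×210)/(29.70) = 285.8/29.70 = 9.624 mg/L.
Initial deficit D₀ = C_s − DO₀ = 9.65 − 8.416 = 1.234 mg/L.
D(2.75) = [0.387×9.624/(0.534−0.387)](e^(−0.387×2.75) − e^(−0.534×2.75)) + 1.234 e^(−0.534×2.75)
= 25.34 × (0.3450 − 0.2303) + 1.234 × 0.2303 = 3.191 mg/L.
DO = 9.65 − 3.191 = 6.459 mg/L.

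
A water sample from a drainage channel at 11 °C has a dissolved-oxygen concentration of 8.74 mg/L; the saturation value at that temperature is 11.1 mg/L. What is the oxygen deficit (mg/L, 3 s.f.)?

D = C_s − C = 11.1 − 8.74 = 2.36 mg/L.

D ≈ 2.36 mg/L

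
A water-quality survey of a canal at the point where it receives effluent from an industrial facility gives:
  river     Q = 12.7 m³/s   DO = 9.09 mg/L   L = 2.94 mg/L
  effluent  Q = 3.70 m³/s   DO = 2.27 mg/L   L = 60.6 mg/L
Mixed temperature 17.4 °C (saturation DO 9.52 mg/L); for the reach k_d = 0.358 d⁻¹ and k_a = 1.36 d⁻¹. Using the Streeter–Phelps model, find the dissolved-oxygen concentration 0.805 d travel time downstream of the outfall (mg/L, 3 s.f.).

DO ≈ 6.50 mg/L

Mixed DO = (12.7×9.09 + 3.70×2.27)/(12.7+3.70) = 123.8/16.40 = 7.551 mg/L.
Mixed L₀ = (12.7×2.94 + 3.70×60.6)/(16.40) = 261.6/16.40 = 15.95 mg/L.
Initial deficit D₀ = C_s − DO₀ = 9.52 − 7.551 = 1.969 mg/L.
D(0.805) = [0.358×15.95/(1.36−0.358)](e^(−0.358×0.805) − e^(−1.36×0.805)) + 1.969 e^(−1.36×0.805)
= 5.698 × (0.7496 − 0.3346) + 1.969 × 0.3346 = 3.024 mg/L.
DO = 9.52 − 3.024 = 6.496 mg/L.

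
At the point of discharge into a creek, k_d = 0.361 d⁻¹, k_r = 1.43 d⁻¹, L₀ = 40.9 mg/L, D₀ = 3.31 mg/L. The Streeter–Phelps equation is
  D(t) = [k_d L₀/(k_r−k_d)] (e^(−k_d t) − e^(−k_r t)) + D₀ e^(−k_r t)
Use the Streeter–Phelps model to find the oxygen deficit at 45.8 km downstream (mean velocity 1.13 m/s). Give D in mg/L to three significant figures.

Travel time t = x/v = 45.8 km / (1.13 m/s) = 45800 m / 1.13 m/s = 40530 s = 0.4691 d.
k_d L₀/(k_r−k_d) = 0.361×40.9/(1.43−0.361) = 14.76/1.069 = 13.81 mg/L.
e^(−k_d t) = e^(−0.361×0.4691) = 0.8442; e^(−k_r t) = e^(−1.43×0.4691) = 0.5113.
D = 13.81 × (0.8442 − 0.5113) + 3.31 × 0.5113 = 4.598 + 1.692 = 6.291 mg/L.

D ≈ 6.29 mg/L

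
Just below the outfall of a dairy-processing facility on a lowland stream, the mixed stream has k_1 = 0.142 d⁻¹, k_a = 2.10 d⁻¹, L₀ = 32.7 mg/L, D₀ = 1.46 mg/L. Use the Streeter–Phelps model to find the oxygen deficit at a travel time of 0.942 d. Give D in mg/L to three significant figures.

k_1 L₀/(k_a−k_1) = 0.142×32.7/(2.10−0.142) = 4.643/1.958 = 2.372 mg/L.
e^(−k_1 t) = e^(−0.142×0.9420) = 0.8748; e^(−k_a t) = e^(−2.10×0.9420) = 0.1383.
D = 2.372 × (0.8748 − 0.1383) + 1.46 × 0.1383 = 1.747 + 0.2019 = 1.949 mg/L.

D ≈ 1.95 mg/L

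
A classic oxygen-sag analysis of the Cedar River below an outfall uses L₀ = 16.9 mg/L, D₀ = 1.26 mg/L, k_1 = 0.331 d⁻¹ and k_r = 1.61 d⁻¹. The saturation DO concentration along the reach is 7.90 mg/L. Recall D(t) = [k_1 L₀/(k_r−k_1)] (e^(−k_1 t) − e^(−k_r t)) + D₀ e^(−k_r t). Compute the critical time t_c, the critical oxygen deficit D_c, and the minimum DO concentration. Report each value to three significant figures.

t_c = [1/(k_r−k_1)] ln[(k_r/k_1)(1 − D₀(k_r−k_1)/(k_1 L₀))]
= [1/(1.61−0.331)] ln[(1.61/0.331)(1 − 1.26×1.279/(0.331×16.9))]
= (1/1.279) ln[4.864 × 0.7119] = 0.7819 × ln(3.463) = 0.7819 × 1.242 = 0.9711 d.
D_c = (k_1/k_r) L₀ e^(−k_1 t_c) = (0.331/1.61) × 16.9 × e^(−0.331×0.9711) = 0.2056 × 16.9 × 0.7251 = 2.519 mg/L.
Minimum DO = C_s − D_c = 7.90 − 2.519 = 5.381 mg/L.

t_c ≈ 0.971 d; D_c ≈ 2.52 mg/L; min DO ≈ 5.38 mg/L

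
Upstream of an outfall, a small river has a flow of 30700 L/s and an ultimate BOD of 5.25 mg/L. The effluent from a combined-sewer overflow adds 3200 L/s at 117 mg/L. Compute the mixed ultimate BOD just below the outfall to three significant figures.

Flow-weighted mixing: C = (Q_r C_r + Q_w C_w)/(Q_r + Q_w)
= (30700×5.25 + 3200×117)/(30700 + 3200) = 535600/33900 = 15.80 mg/L.

15.8 mg/L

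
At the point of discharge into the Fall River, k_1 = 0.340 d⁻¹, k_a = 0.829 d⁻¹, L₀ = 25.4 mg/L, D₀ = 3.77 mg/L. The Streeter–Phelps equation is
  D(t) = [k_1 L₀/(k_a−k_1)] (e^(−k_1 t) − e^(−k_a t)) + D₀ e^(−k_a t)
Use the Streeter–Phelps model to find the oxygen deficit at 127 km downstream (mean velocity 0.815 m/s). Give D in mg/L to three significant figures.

D ≈ 6.45 mg/L

Travel time t = x/v = 127 km / (0.815 m/s) = 127000 m / 0.815 m/s = 155800 s = 1.804 d.
k_1 L₀/(k_a−k_1) = 0.340×25.4/(0.829−0.340) = 8.636/0.4890 = 17.66 mg/L.
e^(−k_1 t) = e^(−0.340×1.804) = 0.5416; e^(−k_a t) = e^(−0.829×1.804) = 0.2242.
D = 17.66 × (0.5416 − 0.2242) + 3.77 × 0.2242 = 5.605 + 0.8453 = 6.451 mg/L.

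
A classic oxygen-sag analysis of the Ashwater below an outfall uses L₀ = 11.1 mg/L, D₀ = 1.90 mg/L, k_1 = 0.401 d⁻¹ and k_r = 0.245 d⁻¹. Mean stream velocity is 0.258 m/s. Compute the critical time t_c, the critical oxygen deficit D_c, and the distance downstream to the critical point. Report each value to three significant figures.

t_c ≈ 2.75 d; D_c ≈ 6.04 mg/L; x_c ≈ 61.2 km

At the critical point dD/dt = 0, so k_1 L₀ e^(−k_1 t) = k_r D. Substituting D(t) from the Streeter–Phelps equation and solving for t gives
t_c = ln[(k_r/k_1)(1 − D₀(k_r−k_1)/(k_1 L₀))] / (k_r−k_1).
Here k_r−k_1 = -0.1560 d⁻¹ and 1 − D₀(k_r−k_1)/(k_1 L₀) = 1 − 1.90×-0.1560/(0.401×11.1) = 1.067, so
t_c = ln(0.6110 × 1.067) / -0.1560 = -0.4282 / -0.1560 = 2.745 d.
D_c = (k_1/k_r) L₀ e^(−k_1 t_c) = (0.401/0.245) × 11.1 × e^(−0.401×2.745) = 1.637 × 11.1 × 0.3326 = 6.043 mg/L.
x_c = v t_c = 0.258 m/s × 2.745 d × 86400 s/d = 61190 m ≈ 61.2 km.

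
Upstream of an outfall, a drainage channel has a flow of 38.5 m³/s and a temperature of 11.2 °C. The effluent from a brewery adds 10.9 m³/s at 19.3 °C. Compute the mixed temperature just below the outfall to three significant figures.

13.0 °C

Flow-weighted mixing: C = (Q_r C_r + Q_w C_w)/(Q_r + Q_w)
= (38.5×11.2 + 10.9×19.3)/(38.5 + 10.9) = 641.6/49.40 = 12.99 °C.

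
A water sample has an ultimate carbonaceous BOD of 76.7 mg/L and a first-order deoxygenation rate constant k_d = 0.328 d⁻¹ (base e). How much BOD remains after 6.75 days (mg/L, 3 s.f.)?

L_t = L₀ e^(−k_d t) = 76.7 × e^(−0.328×6.75) = 76.7 × 0.1093 = 8.380 mg/L.

L ≈ 8.38 mg/L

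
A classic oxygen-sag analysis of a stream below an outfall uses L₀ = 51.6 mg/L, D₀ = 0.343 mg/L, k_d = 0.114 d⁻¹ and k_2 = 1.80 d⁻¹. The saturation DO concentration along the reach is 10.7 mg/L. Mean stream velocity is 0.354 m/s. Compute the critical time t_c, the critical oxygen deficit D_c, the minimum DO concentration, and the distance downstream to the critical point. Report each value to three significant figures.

t_c = [1/(k_2−k_d)] ln[(k_2/k_d)(1 − D₀(k_2−k_d)/(k_d L₀))]
= [1/(1.80−0.114)] ln[(1.80/0.114)(1 − 0.343×1.686/(0.114×51.6))]
= (1/1.686) ln[15.79 × 0.9017] = 0.5931 × ln(14.24) = 0.5931 × 2.656 = 1.575 d.
L(t_c) = L₀ e^(−k_d t_c) = 51.6 × 0.8356 = 43.12 mg/L, and at the critical point k_2 D_c = k_d L, so D_c = (0.114/1.80) × 43.12 = 2.731 mg/L.
Minimum DO = C_s − D_c = 10.7 − 2.731 = 7.969 mg/L.
x_c = v t_c = 0.354 m/s × 1.575 d × 86400 s/d = 48180 m ≈ 48.2 km.

t_c ≈ 1.58 d; D_c ≈ 2.73 mg/L; min DO ≈ 7.97 mg/L; x_c ≈ 48.2 km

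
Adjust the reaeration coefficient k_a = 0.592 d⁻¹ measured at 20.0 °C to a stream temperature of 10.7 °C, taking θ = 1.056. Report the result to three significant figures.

k_a ≈ 0.357 d⁻¹

k_a(T₂) = k_a(T₁) · θ^(T₂−T₁) = 0.592 × 1.056^(10.7−20.0)
= 0.592 × 1.056^-9.30 = 0.592 × 0.6025 = 0.3567 d⁻¹.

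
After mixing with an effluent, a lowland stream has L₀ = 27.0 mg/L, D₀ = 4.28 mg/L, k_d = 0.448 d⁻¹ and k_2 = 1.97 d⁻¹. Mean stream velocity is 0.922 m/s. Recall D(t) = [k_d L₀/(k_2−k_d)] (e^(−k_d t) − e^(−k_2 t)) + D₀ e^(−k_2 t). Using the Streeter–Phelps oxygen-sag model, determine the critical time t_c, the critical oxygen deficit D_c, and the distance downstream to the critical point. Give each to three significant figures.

At the critical point dD/dt = 0, so k_d L₀ e^(−k_d t) = k_2 D. Substituting D(t) from the Streeter–Phelps equation and solving for t gives
t_c = ln[(k_2/k_d)(1 − D₀(k_2−k_d)/(k_d L₀))] / (k_2−k_d).
Here k_2−k_d = 1.522 d⁻¹ and 1 − D₀(k_2−k_d)/(k_d L₀) = 1 − 4.28×1.522/(0.448×27.0) = 0.4615, so
t_c = ln(4.397 × 0.4615) / 1.522 = 0.7076 / 1.522 = 0.4649 d.
L(t_c) = L₀ e^(−k_d t_c) = 27.0 × 0.8120 = 21.92 mg/L, and at the critical point k_2 D_c = k_d L, so D_c = (0.448/1.97) × 21.92 = 4.986 mg/L.
x_c = v t_c = 0.922 m/s × 0.4649 d × 86400 s/d = 37040 m ≈ 37.0 km.

t_c ≈ 0.465 d; D_c ≈ 4.99 mg/L; x_c ≈ 37.0 km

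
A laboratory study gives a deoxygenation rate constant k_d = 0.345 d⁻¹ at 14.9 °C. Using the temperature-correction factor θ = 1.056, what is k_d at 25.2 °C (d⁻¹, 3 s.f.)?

k_d(T₂) = k_d(T₁) · θ^(T₂−T₁) = 0.345 × 1.056^(25.2−14.9)
= 0.345 × 1.056^10.3 = 0.345 × 1.753 = 0.6047 d⁻¹.

k_d ≈ 0.605 d⁻¹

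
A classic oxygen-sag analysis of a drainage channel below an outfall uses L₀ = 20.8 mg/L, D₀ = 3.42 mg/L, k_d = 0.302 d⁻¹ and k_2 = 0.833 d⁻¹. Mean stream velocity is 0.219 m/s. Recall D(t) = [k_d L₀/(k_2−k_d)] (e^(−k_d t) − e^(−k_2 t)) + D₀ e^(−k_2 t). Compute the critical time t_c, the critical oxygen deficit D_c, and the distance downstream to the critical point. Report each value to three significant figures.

At the critical point dD/dt = 0, so k_d L₀ e^(−k_d t) = k_2 D. Substituting D(t) from the Streeter–Phelps equation and solving for t gives
t_c = ln[(k_2/k_d)(1 − D₀(k_2−k_d)/(k_d L₀))] / (k_2−k_d).
Here k_2−k_d = 0.5310 d⁻¹ and 1 − D₀(k_2−k_d)/(k_d L₀) = 1 − 3.42×0.5310/(0.302×20.8) = 0.7109, so
t_c = ln(2.758 × 0.7109) / 0.5310 = 0.6734 / 0.5310 = 1.268 d.
L(t_c) = L₀ e^(−k_d t_c) = 20.8 × 0.6818 = 14.18 mg/L, and at the critical point k_2 D_c = k_d L, so D_c = (0.302/0.833) × 14.18 = 5.142 mg/L.
x_c = v t_c = 0.219 m/s × 1.268 d × 86400 s/d = 24000 m ≈ 24.0 km.

t_c ≈ 1.27 d; D_c ≈ 5.14 mg/L; x_c ≈ 24.0 km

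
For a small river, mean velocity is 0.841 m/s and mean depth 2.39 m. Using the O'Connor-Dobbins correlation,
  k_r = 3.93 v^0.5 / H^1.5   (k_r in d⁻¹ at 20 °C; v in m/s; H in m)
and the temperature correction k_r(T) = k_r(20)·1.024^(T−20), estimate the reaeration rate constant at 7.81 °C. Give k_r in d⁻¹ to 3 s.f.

k_r(20) = 3.93 × 0.841^0.5 / 2.39^1.5 = 3.93 × 0.9171 / 3.695 = 0.9754 d⁻¹.
k_r(7.81) = 0.9754 × 1.024^(7.81−20) = 0.9754 × 0.7489 = 0.7305 d⁻¹.

k_r ≈ 0.731 d⁻¹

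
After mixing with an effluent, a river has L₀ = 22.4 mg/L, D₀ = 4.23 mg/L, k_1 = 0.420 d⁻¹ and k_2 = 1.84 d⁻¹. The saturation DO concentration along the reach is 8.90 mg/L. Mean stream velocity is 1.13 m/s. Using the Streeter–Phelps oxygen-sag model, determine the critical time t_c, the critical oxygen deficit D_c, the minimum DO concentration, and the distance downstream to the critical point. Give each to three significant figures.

t_c ≈ 0.324 d; D_c ≈ 4.46 mg/L; min DO ≈ 4.44 mg/L; x_c ≈ 31.6 km

t_c = [1/(k_2−k_1)] ln[(k_2/k_1)(1 − D₀(k_2−k_1)/(k_1 L₀))]
= [1/(1.84−0.420)] ln[(1.84/0.420)(1 − 4.23×1.420/(0.420×22.4))]
= (1/1.420) ln[4.381 × 0.3615] = 0.7042 × ln(1.584) = 0.7042 × 0.4599 = 0.3239 d.
L(t_c) = L₀ e^(−k_1 t_c) = 22.4 × 0.8728 = 19.55 mg/L, and at the critical point k_2 D_c = k_1 L, so D_c = (0.420/1.84) × 19.55 = 4.463 mg/L.
Minimum DO = C_s − D_c = 8.90 − 4.463 = 4.437 mg/L.
x_c = v t_c = 1.13 m/s × 0.3239 d × 86400 s/d = 31620 m ≈ 31.6 km.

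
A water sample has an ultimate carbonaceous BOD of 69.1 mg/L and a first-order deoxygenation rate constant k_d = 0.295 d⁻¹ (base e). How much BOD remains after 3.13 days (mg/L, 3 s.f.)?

L ≈ 27.4 mg/L

L_t = L₀ e^(−k_d t) = 69.1 × e^(−0.295×3.13) = 69.1 × 0.3972 = 27.45 mg/L.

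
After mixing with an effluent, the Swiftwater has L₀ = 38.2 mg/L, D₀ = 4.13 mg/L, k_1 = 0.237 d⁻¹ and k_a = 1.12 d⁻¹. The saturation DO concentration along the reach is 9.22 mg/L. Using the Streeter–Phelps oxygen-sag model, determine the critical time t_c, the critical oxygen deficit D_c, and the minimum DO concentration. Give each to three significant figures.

t_c = [1/(k_a−k_1)] ln[(k_a/k_1)(1 − D₀(k_a−k_1)/(k_1 L₀))]
= [1/(1.12−0.237)] ln[(1.12/0.237)(1 − 4.13×0.8830/(0.237×38.2))]
= (1/0.8830) ln[4.726 × 0.5972] = 1.133 × ln(2.822) = 1.133 × 1.038 = 1.175 d.
D_c = (k_1/k_a) L₀ e^(−k_1 t_c) = (0.237/1.12) × 38.2 × e^(−0.237×1.175) = 0.2116 × 38.2 × 0.7569 = 6.119 mg/L.
Minimum DO = C_s − D_c = 9.22 − 6.119 = 3.101 mg/L.

t_c ≈ 1.17 d; D_c ≈ 6.12 mg/L; min DO ≈ 3.10 mg/L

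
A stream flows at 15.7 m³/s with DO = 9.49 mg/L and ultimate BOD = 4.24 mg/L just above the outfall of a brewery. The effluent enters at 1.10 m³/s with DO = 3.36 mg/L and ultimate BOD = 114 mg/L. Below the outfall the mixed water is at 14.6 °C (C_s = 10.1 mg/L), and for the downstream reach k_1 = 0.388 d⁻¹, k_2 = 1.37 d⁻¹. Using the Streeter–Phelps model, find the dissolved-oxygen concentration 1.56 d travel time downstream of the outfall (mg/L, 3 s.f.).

Mixed DO = (15.7×9.49 + 1.10×3.36)/(15.7+1.10) = 152.7/16.80 = 9.089 mg/L.
Mixed L₀ = (15.7×4.24 + 1.10×114)/(16.80) = 192.0/16.80 = 11.43 mg/L.
Initial deficit D₀ = C_s − DO₀ = 10.1 − 9.089 = 1.011 mg/L.
D(1.56) = [0.388×11.43/(1.37−0.388)](e^(−0.388×1.56) − e^(−1.37×1.56)) + 1.011 e^(−1.37×1.56)
= 4.515 × (0.5459 − 0.1180) + 1.011 × 0.1180 = 2.051 mg/L.
DO = 10.1 − 2.051 = 8.049 mg/L.

DO ≈ 8.05 mg/L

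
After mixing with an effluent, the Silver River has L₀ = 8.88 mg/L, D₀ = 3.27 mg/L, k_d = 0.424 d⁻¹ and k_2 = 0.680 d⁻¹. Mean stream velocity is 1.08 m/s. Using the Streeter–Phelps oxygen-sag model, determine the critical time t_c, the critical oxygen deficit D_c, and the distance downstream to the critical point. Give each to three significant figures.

t_c ≈ 0.863 d; D_c ≈ 3.84 mg/L; x_c ≈ 80.5 km

With k_2/k_d = 1.604 and 1 − D₀(k_2−k_d)/(k_d L₀) = 0.7777,
t_c = ln(1.604 × 0.7777) / (0.680 − 0.424) = ln(1.247) / 0.2560 = 0.2209/0.2560 = 0.8629 d.
L(t_c) = L₀ e^(−k_d t_c) = 8.88 × 0.6936 = 6.159 mg/L, and at the critical point k_2 D_c = k_d L, so D_c = (0.424/0.680) × 6.159 = 3.840 mg/L.
x_c = v t_c = 1.08 m/s × 0.8629 d × 86400 s/d = 80520 m ≈ 80.5 km.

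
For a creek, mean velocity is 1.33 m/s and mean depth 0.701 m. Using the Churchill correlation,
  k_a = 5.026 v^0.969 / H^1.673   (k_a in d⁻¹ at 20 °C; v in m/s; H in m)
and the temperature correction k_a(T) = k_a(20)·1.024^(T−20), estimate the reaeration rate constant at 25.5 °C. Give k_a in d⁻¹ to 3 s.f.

k_a ≈ 13.7 d⁻¹

k_a(20) = 5.026 × 1.33^0.969 / 0.701^1.673 = 5.026 × 1.318 / 0.5519 = 12.00 d⁻¹.
k_a(25.5) = 12.00 × 1.024^(25.5−20) = 12.00 × 1.139 = 13.68 d⁻¹.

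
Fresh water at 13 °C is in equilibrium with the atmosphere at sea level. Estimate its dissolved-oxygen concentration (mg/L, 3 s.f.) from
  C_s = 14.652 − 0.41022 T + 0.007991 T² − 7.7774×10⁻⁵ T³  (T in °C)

C_s ≈ 10.5 mg/L

C_s = 14.652 − 0.41022×13 + 0.007991×13² − 7.7774×10⁻⁵×13³ = 10.50 mg/L.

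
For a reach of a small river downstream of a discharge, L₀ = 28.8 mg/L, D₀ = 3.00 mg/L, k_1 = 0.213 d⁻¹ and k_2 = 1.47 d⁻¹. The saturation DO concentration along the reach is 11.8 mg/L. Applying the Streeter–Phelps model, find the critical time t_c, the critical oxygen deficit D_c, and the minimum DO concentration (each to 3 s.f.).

t_c ≈ 0.778 d; D_c ≈ 3.54 mg/L; min DO ≈ 8.26 mg/L

t_c = [1/(k_2−k_1)] ln[(k_2/k_1)(1 − D₀(k_2−k_1)/(k_1 L₀))]
= [1/(1.47−0.213)] ln[(1.47/0.213)(1 − 3.00×1.257/(0.213×28.8))]
= (1/1.257) ln[6.901 × 0.3853] = 0.7955 × ln(2.659) = 0.7955 × 0.9779 = 0.7780 d.
D_c = (k_1/k_2) L₀ e^(−k_1 t_c) = (0.213/1.47) × 28.8 × e^(−0.213×0.7780) = 0.1449 × 28.8 × 0.8473 = 3.536 mg/L.
Minimum DO = C_s − D_c = 11.8 − 3.536 = 8.264 mg/L.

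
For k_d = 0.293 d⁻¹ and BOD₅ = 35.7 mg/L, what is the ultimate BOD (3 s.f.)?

L₀ ≈ 46.4 mg/L

BOD₅ = L₀(1 − e^(−5k_d)) ⇒ L₀ = BOD₅ / (1 − e^(−5×0.293))
= 35.7 / (1 − 0.2311) = 35.7 / 0.7689 = 46.43 mg/L.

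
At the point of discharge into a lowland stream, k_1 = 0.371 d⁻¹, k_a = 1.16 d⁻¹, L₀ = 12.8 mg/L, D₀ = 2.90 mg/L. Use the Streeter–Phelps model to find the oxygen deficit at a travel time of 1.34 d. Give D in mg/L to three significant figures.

k_1 L₀/(k_a−k_1) = 0.371×12.8/(1.16−0.371) = 4.749/0.7890 = 6.019 mg/L.
e^(−k_1 t) = e^(−0.371×1.340) = 0.6083; e^(−k_a t) = e^(−1.16×1.340) = 0.2113.
D = 6.019 × (0.6083 − 0.2113) + 2.90 × 0.2113 = 2.389 + 0.6128 = 3.002 mg/L.

D ≈ 3.00 mg/L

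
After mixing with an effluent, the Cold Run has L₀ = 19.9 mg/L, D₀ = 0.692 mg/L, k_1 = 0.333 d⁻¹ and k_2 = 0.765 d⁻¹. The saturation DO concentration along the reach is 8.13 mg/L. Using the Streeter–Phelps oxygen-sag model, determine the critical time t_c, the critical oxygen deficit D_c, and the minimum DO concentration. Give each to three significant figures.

With k_2/k_1 = 2.297 and 1 − D₀(k_2−k_1)/(k_1 L₀) = 0.9549,
t_c = ln(2.297 × 0.9549) / (0.765 − 0.333) = ln(2.194) / 0.4320 = 0.7856/0.4320 = 1.818 d.
D_c = (k_1/k_2) L₀ e^(−k_1 t_c) = (0.333/0.765) × 19.9 × e^(−0.333×1.818) = 0.4353 × 19.9 × 0.5458 = 4.728 mg/L.
Minimum DO = C_s − D_c = 8.13 − 4.728 = 3.402 mg/L.

t_c ≈ 1.82 d; D_c ≈ 4.73 mg/L; min DO ≈ 3.40 mg/L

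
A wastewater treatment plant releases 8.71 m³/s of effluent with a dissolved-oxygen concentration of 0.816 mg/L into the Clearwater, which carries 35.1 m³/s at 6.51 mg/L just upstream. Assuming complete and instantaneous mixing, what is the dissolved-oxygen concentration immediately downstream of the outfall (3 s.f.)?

Flow-weighted mixing: C = (Q_r C_r + Q_w C_w)/(Q_r + Q_w)
= (35.1×6.51 + 8.71×0.816)/(35.1 + 8.71) = 235.6/43.81 = 5.378 mg/L.

5.38 mg/L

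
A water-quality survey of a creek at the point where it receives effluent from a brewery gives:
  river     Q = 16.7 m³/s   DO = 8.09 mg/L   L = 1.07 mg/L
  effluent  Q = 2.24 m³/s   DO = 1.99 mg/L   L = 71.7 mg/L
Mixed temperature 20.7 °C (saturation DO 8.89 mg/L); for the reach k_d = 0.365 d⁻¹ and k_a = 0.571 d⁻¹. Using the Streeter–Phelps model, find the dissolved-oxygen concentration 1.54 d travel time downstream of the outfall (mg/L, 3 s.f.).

DO ≈ 5.67 mg/L

Mixed DO = (16.7×8.09 + 2.24×1.99)/(16.7+2.24) = 139.6/18.94 = 7.369 mg/L.
Mixed L₀ = (16.7×1.07 + 2.24×71.7)/(18.94) = 178.5/18.94 = 9.423 mg/L.
Initial deficit D₀ = C_s − DO₀ = 8.89 − 7.369 = 1.521 mg/L.
D(1.54) = [0.365×9.423/(0.571−0.365)](e^(−0.365×1.54) − e^(−0.571×1.54)) + 1.521 e^(−0.571×1.54)
= 16.70 × (0.5700 − 0.4151) + 1.521 × 0.4151 = 3.219 mg/L.
DO = 8.89 − 3.219 = 5.671 mg/L.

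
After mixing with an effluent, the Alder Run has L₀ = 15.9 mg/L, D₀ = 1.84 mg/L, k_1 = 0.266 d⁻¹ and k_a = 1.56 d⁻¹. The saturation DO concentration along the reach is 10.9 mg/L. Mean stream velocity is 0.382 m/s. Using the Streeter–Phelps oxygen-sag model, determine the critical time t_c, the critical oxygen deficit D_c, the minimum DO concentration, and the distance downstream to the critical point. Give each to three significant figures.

t_c ≈ 0.727 d; D_c ≈ 2.23 mg/L; min DO ≈ 8.67 mg/L; x_c ≈ 24.0 km

With k_a/k_1 = 5.865 and 1 − D₀(k_a−k_1)/(k_1 L₀) = 0.4370,
t_c = ln(5.865 × 0.4370) / (1.56 − 0.266) = ln(2.563) / 1.294 = 0.9412/1.294 = 0.7274 d.
D_c = (k_1/k_a) L₀ e^(−k_1 t_c) = (0.266/1.56) × 15.9 × e^(−0.266×0.7274) = 0.1705 × 15.9 × 0.8241 = 2.234 mg/L.
Minimum DO = C_s − D_c = 10.9 − 2.234 = 8.666 mg/L.
x_c = v t_c = 0.382 m/s × 0.7274 d × 86400 s/d = 24010 m ≈ 24.0 km.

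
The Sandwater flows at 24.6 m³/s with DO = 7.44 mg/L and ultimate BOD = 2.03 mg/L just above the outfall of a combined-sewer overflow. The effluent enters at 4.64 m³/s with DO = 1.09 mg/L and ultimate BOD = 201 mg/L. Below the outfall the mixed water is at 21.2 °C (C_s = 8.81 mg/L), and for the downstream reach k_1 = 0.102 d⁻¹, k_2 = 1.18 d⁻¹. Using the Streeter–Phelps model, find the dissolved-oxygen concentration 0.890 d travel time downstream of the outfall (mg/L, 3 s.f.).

DO ≈ 6.19 mg/L

Mixed DO = (24.6×7.44 + 4.64×1.09)/(24.6+4.64) = 188.1/29.24 = 6.432 mg/L.
Mixed L₀ = (24.6×2.03 + 4.64×201)/(29.24) = 982.6/29.24 = 33.60 mg/L.
Initial deficit D₀ = C_s − DO₀ = 8.81 − 6.432 = 2.378 mg/L.
D(0.890) = [0.102×33.60/(1.18−0.102)](e^(−0.102×0.890) − e^(−1.18×0.890)) + 2.378 e^(−1.18×0.890)
= 3.180 × (0.9132 − 0.3499) + 2.378 × 0.3499 = 2.623 mg/L.
DO = 8.81 − 2.623 = 6.187 mg/L.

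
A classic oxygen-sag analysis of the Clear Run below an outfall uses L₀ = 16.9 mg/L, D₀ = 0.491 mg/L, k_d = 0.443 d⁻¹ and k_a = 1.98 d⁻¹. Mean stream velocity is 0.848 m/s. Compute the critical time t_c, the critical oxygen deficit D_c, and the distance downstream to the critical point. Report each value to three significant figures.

With k_a/k_d = 4.470 and 1 − D₀(k_a−k_d)/(k_d L₀) = 0.8992,
t_c = ln(4.470 × 0.8992) / (1.98 − 0.443) = ln(4.019) / 1.537 = 1.391/1.537 = 0.9050 d.
D_c = (k_d/k_a) L₀ e^(−k_d t_c) = (0.443/1.98) × 16.9 × e^(−0.443×0.9050) = 0.2237 × 16.9 × 0.6697 = 2.532 mg/L.
x_c = v t_c = 0.848 m/s × 0.9050 d × 86400 s/d = 66310 m ≈ 66.3 km.

t_c ≈ 0.905 d; D_c ≈ 2.53 mg/L; x_c ≈ 66.3 km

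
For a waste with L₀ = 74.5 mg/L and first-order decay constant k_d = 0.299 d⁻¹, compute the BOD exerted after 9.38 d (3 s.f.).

y_t = L₀(1 − e^(−k_d t)) = 74.5 × (1 − e^(−0.299×9.38))
= 74.5 × (1 − 0.06053) = 74.5 × 0.9395 = 69.99 mg/L.

y ≈ 70.0 mg/L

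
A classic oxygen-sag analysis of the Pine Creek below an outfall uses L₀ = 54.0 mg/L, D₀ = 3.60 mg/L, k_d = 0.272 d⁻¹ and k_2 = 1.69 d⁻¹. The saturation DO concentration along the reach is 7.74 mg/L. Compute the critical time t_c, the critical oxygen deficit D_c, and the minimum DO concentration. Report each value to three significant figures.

t_c ≈ 0.987 d; D_c ≈ 6.64 mg/L; min DO ≈ 1.10 mg/L

With k_2/k_d = 6.213 and 1 − D₀(k_2−k_d)/(k_d L₀) = 0.6525,
t_c = ln(6.213 × 0.6525) / (1.69 − 0.272) = ln(4.054) / 1.418 = 1.400/1.418 = 0.9871 d.
L(t_c) = L₀ e^(−k_d t_c) = 54.0 × 0.7645 = 41.29 mg/L, and at the critical point k_2 D_c = k_d L, so D_c = (0.272/1.69) × 41.29 = 6.645 mg/L.
Minimum DO = C_s − D_c = 7.74 − 6.645 = 1.095 mg/L.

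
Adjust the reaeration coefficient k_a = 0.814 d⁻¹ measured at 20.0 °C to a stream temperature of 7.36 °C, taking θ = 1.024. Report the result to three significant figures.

k_a(T₂) = k_a(T₁) · θ^(T₂−T₁) = 0.814 × 1.024^(7.36−20.0)
= 0.814 × 1.024^-12.6 = 0.814 × 0.7410 = 0.6032 d⁻¹.

k_a ≈ 0.603 d⁻¹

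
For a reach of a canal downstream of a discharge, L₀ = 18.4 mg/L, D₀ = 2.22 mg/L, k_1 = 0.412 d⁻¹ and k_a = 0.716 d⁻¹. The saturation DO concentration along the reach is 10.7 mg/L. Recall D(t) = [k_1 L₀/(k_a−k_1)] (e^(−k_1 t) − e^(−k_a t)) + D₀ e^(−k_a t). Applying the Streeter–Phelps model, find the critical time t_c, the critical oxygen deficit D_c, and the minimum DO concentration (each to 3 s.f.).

With k_a/k_1 = 1.738 and 1 − D₀(k_a−k_1)/(k_1 L₀) = 0.9110,
t_c = ln(1.738 × 0.9110) / (0.716 − 0.412) = ln(1.583) / 0.3040 = 0.4594/0.3040 = 1.511 d.
D_c = (k_1/k_a) L₀ e^(−k_1 t_c) = (0.412/0.716) × 18.4 × e^(−0.412×1.511) = 0.5754 × 18.4 × 0.5365 = 5.681 mg/L.
Minimum DO = C_s − D_c = 10.7 − 5.681 = 5.019 mg/L.

t_c ≈ 1.51 d; D_c ≈ 5.68 mg/L; min DO ≈ 5.02 mg/L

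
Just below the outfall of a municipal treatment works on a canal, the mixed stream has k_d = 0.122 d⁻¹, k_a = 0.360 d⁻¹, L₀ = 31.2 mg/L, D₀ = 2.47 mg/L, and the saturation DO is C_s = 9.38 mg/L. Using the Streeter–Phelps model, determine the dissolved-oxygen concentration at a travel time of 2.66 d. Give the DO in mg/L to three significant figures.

DO ≈ 3.01 mg/L

k_d L₀/(k_a−k_d) = 0.122×31.2/(0.360−0.122) = 3.806/0.2380 = 15.99 mg/L.
e^(−k_d t) = e^(−0.122×2.660) = 0.7229; e^(−k_a t) = e^(−0.360×2.660) = 0.3838.
D = 15.99 × (0.7229 − 0.3838) + 2.47 × 0.3838 = 5.423 + 0.9480 = 6.371 mg/L.
DO = C_s − D = 9.38 − 6.371 = 3.009 mg/L.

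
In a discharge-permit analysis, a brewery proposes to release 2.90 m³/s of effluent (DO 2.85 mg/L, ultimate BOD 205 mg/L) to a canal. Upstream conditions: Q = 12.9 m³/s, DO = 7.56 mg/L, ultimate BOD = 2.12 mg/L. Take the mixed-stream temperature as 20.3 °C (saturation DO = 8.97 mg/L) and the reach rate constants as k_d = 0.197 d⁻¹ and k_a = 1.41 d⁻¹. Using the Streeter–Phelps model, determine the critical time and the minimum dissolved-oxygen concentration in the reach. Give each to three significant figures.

t_c ≈ 1.26 d; minimum DO ≈ 4.68 mg/L

Mixed DO = (12.9×7.56 + 2.90×2.85)/(12.9+2.90) = 105.8/15.80 = 6.696 mg/L.
Mixed L₀ = (12.9×2.12 + 2.90×205)/(15.80) = 621.8/15.80 = 39.36 mg/L.
Initial deficit D₀ = C_s − DO₀ = 8.97 − 6.696 = 2.274 mg/L.
t_c = (1/1.213) ln[(1.41/0.197)(1 − 2.274×1.213/(0.197×39.36))] = 0.8244 × ln(4.611) = 1.260 d.
D_c = (0.197/1.41) × 39.36 × e^(−0.197×1.260) = 0.1397 × 39.36 × 0.7802 = 4.290 mg/L.
Minimum DO = 8.97 − 4.290 = 4.680 mg/L.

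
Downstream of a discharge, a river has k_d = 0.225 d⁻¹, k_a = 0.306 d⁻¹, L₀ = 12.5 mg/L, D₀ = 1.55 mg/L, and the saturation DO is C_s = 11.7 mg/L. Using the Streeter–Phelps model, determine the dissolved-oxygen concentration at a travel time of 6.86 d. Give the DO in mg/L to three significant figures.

k_d L₀/(k_a−k_d) = 0.225×12.5/(0.306−0.225) = 2.812/0.08100 = 34.72 mg/L.
e^(−k_d t) = e^(−0.225×6.860) = 0.2136; e^(−k_a t) = e^(−0.306×6.860) = 0.1226.
D = 34.72 × (0.2136 − 0.1226) + 1.55 × 0.1226 = 3.162 + 0.1900 = 3.352 mg/L.
DO = C_s − D = 11.7 − 3.352 = 8.348 mg/L.

DO ≈ 8.35 mg/L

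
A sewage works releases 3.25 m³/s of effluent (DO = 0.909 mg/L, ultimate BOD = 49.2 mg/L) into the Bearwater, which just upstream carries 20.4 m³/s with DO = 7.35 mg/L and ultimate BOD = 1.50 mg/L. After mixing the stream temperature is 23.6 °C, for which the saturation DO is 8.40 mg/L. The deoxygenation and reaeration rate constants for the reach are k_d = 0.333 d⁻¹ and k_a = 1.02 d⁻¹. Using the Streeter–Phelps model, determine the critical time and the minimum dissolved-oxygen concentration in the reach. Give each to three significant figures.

Mixed DO = (20.4×7.35 + 3.25×0.909)/(20.4+3.25) = 152.9/23.65 = 6.465 mg/L.
Mixed L₀ = (20.4×1.50 + 3.25×49.2)/(23.65) = 190.5/23.65 = 8.055 mg/L.
Initial deficit D₀ = C_s − DO₀ = 8.40 − 6.465 = 1.935 mg/L.
t_c = (1/0.6870) ln[(1.02/0.333)(1 − 1.935×0.6870/(0.333×8.055))] = 1.456 × ln(1.545) = 0.6331 d.
D_c = (0.333/1.02) × 8.055 × e^(−0.333×0.6331) = 0.3265 × 8.055 × 0.8099 = 2.130 mg/L.
Minimum DO = 8.40 − 2.130 = 6.270 mg/L.

t_c ≈ 0.633 d; minimum DO ≈ 6.27 mg/L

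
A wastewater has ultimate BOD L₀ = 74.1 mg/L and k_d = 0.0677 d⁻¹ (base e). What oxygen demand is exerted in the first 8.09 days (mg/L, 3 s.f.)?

y_t = L₀(1 − e^(−k_d t)) = 74.1 × (1 − e^(−0.0677×8.09))
= 74.1 × (1 − 0.5783) = 74.1 × 0.4217 = 31.25 mg/L.

y ≈ 31.2 mg/L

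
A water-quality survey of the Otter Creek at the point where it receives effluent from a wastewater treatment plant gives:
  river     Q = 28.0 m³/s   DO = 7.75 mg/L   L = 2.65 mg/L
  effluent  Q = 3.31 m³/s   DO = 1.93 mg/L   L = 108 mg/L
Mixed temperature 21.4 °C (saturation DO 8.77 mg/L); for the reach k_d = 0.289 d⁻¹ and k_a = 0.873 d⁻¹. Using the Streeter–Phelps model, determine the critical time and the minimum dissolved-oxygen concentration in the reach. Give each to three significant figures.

Mixed DO = (28.0×7.75 + 3.31×1.93)/(28.0+3.31) = 223.4/31.31 = 7.135 mg/L.
Mixed L₀ = (28.0×2.65 + 3.31×108)/(31.31) = 431.7/31.31 = 13.79 mg/L.
Initial deficit D₀ = C_s − DO₀ = 8.77 − 7.135 = 1.635 mg/L.
t_c = (1/0.5840) ln[(0.873/0.289)(1 − 1.635×0.5840/(0.289×13.79))] = 1.712 × ln(2.297) = 1.424 d.
D_c = (0.289/0.873) × 13.79 × e^(−0.289×1.424) = 0.3310 × 13.79 × 0.6627 = 3.025 mg/L.
Minimum DO = 8.77 − 3.025 = 5.745 mg/L.

t_c ≈ 1.42 d; minimum DO ≈ 5.75 mg/L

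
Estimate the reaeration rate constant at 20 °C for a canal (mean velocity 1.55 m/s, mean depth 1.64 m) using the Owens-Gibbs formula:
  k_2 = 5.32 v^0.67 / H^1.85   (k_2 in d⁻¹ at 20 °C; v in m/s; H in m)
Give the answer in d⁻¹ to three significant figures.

k_2 = 5.32 × 1.55^0.67 / 1.64^1.85 = 5.32 × 1.341 / 2.497 = 2.857 d⁻¹.

k_2 ≈ 2.86 d⁻¹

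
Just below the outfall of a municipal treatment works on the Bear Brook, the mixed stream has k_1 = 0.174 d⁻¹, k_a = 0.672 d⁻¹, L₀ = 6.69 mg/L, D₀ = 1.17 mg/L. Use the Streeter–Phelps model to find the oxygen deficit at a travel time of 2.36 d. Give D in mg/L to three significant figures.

D ≈ 1.31 mg/L

k_1 L₀/(k_a−k_1) = 0.174×6.69/(0.672−0.174) = 1.164/0.4980 = 2.337 mg/L.
e^(−k_1 t) = e^(−0.174×2.360) = 0.6632; e^(−k_a t) = e^(−0.672×2.360) = 0.2048.
D = 2.337 × (0.6632 − 0.2048) + 1.17 × 0.2048 = 1.072 + 0.2396 = 1.311 mg/L.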